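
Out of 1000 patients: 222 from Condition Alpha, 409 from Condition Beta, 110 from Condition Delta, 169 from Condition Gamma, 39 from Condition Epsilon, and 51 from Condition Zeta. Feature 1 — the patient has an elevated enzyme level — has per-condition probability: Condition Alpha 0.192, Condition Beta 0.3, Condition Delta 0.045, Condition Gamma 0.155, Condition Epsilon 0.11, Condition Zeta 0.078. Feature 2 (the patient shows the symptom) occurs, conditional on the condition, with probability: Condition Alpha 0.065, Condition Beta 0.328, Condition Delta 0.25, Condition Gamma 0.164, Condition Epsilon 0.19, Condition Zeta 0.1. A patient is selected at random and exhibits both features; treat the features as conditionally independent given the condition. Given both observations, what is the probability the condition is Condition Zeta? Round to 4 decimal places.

0.0080

Prior × likelihood for each hypothesis:
  Condition Alpha: 0.222 × 0.192 × 0.065 = 0.00277056
  Condition Beta: 0.409 × 0.3 × 0.328 = 0.0402456
  Condition Delta: 0.11 × 0.045 × 0.25 = 0.0012375
  Condition Gamma: 0.169 × 0.155 × 0.164 = 0.00429598
  Condition Epsilon: 0.039 × 0.11 × 0.19 = 0.0008151
  Condition Zeta: 0.051 × 0.078 × 0.1 = 0.0003978
Normalizing constant = 0.04976254.
P(Condition Zeta | evidence) = 0.0003978 / 0.04976254 ≈ 0.0080.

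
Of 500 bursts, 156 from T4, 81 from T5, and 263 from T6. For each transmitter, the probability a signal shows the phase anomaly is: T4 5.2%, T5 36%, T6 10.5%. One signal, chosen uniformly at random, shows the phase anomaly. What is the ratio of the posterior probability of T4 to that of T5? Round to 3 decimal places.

0.278

Prior × likelihood for each hypothesis:
  T4: 0.312 × 0.052 = 0.016224
  T5: 0.162 × 0.36 = 0.05832
  T6: 0.526 × 0.105 = 0.05523
Normalizing constant = 0.129774.
The ratio is 0.016224 / 0.05832 (the normalizer cancels) = 0.278.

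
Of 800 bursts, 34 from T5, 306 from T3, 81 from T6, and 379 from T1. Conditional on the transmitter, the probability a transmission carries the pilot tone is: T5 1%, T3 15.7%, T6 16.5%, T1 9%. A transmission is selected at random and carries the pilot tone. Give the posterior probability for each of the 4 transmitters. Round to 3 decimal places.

Compute prior × likelihood for every hypothesis:
  T5: 0.0425 × 0.01 = 0.000425
  T3: 0.3825 × 0.157 = 0.0600525
  T6: 0.10125 × 0.165 = 0.01670625
  T1: 0.47375 × 0.09 = 0.0426375
Normalizing constant = 0.11982125.
P(T5 | pilot) = 0.000425/0.11982125 ≈ 0.004
P(T3 | pilot) = 0.0600525/0.11982125 ≈ 0.501
P(T6 | pilot) = 0.01670625/0.11982125 ≈ 0.139
P(T1 | pilot) = 0.0426375/0.11982125 ≈ 0.356
(Check: 0.004+0.501+0.139+0.356 = 1.000.)

T5 0.004, T3 0.501, T6 0.139, T1 0.356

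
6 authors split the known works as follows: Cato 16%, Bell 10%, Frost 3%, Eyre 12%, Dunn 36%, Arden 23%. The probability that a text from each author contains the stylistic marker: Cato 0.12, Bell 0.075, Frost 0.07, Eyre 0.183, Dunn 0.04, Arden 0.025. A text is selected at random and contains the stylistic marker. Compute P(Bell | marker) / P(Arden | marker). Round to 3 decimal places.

Prior × likelihood for each hypothesis:
  Cato: 0.16 × 0.12 = 0.0192
  Bell: 0.1 × 0.075 = 0.0075
  Frost: 0.03 × 0.07 = 0.0021
  Eyre: 0.12 × 0.183 = 0.02196
  Dunn: 0.36 × 0.04 = 0.0144
  Arden: 0.23 × 0.025 = 0.00575
Sum = 0.07091.
The ratio is 0.0075 / 0.00575 (the normalizer cancels) = 1.304.

1.304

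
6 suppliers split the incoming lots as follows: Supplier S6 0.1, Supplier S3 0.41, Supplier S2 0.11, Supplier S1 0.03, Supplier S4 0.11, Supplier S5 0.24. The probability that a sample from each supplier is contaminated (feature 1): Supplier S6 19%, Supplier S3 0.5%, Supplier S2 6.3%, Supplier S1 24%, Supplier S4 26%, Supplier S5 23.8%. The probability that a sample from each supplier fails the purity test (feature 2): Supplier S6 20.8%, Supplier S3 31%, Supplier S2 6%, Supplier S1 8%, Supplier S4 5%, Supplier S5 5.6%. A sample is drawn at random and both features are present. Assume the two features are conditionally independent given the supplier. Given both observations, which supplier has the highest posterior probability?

Supplier S6

Compute prior × likelihood for every hypothesis:
  Supplier S6: 0.1 × 0.19 × 0.208 = 0.003952
  Supplier S3: 0.41 × 0.005 × 0.31 = 0.0006355
  Supplier S2: 0.11 × 0.063 × 0.06 = 0.0004158
  Supplier S1: 0.03 × 0.24 × 0.08 = 0.000576
  Supplier S4: 0.11 × 0.26 × 0.05 = 0.00143
  Supplier S5: 0.24 × 0.238 × 0.056 = 0.00319872
Total = 0.01020802.
Largest term belongs to Supplier S6, so Supplier S6 is most probable.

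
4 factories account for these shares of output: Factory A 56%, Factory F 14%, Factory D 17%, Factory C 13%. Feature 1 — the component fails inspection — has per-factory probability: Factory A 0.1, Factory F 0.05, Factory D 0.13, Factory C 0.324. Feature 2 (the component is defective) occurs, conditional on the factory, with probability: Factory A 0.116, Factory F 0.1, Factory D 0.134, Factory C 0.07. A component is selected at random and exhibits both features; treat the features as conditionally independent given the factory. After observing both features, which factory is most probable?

By Bayes' rule, posterior ∝ prior × likelihood:
  Factory A: 0.56 × 0.1 × 0.116 = 0.006496
  Factory F: 0.14 × 0.05 × 0.1 = 0.0007
  Factory D: 0.17 × 0.13 × 0.134 = 0.0029614
  Factory C: 0.13 × 0.324 × 0.07 = 0.0029484
Sum = 0.0131058.
Largest term belongs to Factory A, so Factory A is most probable.

Factory A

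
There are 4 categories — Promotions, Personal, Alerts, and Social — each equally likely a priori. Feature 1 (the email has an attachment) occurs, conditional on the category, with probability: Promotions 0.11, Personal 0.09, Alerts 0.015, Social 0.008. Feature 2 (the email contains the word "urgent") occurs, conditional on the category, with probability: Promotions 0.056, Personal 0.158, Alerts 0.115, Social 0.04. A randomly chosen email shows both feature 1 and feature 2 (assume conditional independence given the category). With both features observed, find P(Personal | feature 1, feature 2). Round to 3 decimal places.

With a uniform prior (1/4 each), posterior ∝ likelihood:
  Promotions: 0.11 × 0.056 = 0.00616
  Personal: 0.09 × 0.158 = 0.01422
  Alerts: 0.015 × 0.115 = 0.001725
  Social: 0.008 × 0.04 = 0.00032
Total = 0.022425.
P(Personal | evidence) = 0.01422 / 0.022425 ≈ 0.634.

0.634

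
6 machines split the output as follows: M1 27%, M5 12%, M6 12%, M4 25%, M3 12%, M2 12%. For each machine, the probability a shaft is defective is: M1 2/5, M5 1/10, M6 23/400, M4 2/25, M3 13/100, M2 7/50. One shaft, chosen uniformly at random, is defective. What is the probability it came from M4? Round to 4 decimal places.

Compute prior × likelihood for every hypothesis:
  M1: 0.27 × 0.4 = 0.108
  M5: 0.12 × 0.1 = 0.012
  M6: 0.12 × 0.0575 = 0.0069
  M4: 0.25 × 0.08 = 0.02
  M3: 0.12 × 0.13 = 0.0156
  M2: 0.12 × 0.14 = 0.0168
Normalizing constant = 0.1793.
P(M4 | evidence) = 0.02 / 0.1793 ≈ 0.1115.

0.1115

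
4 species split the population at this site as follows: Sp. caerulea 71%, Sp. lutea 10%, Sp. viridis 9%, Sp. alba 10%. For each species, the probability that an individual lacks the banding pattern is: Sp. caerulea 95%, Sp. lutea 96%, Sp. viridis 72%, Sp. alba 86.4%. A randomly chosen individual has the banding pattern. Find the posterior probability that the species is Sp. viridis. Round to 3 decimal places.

0.322

Taking complements, P(banded | each) = Sp. caerulea 0.05, Sp. lutea 0.04, Sp. viridis 0.28, Sp. alba 0.136.
Compute prior × likelihood for every hypothesis:
  Sp. caerulea: 0.71 × 0.05 = 0.0355
  Sp. lutea: 0.1 × 0.04 = 0.004
  Sp. viridis: 0.09 × 0.28 = 0.0252
  Sp. alba: 0.1 × 0.136 = 0.0136
Total = 0.0783.
P(Sp. viridis | evidence) = 0.0252 / 0.0783 ≈ 0.322.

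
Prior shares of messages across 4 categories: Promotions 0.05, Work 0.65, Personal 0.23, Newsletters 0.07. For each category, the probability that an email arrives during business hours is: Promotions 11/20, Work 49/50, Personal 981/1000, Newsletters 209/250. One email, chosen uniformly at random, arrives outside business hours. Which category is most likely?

Taking complements, P(off-hours | each) = Promotions 0.45, Work 0.02, Personal 0.019, Newsletters 0.164.
Compute prior × likelihood for every hypothesis:
  Promotions: 0.05 × 0.45 = 0.0225
  Work: 0.65 × 0.02 = 0.013
  Personal: 0.23 × 0.019 = 0.00437
  Newsletters: 0.07 × 0.164 = 0.01148
Sum = 0.05135.
Largest term belongs to Promotions, so Promotions is most probable.

Promotions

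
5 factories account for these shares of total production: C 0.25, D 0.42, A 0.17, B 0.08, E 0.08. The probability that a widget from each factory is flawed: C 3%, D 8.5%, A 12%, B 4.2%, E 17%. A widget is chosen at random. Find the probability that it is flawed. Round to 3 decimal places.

Unnormalized posteriors (prior × likelihood):
  C: 0.25 × 0.03 = 0.0075
  D: 0.42 × 0.085 = 0.0357
  A: 0.17 × 0.12 = 0.0204
  B: 0.08 × 0.042 = 0.00336
  E: 0.08 × 0.17 = 0.0136
P(flawed) = 0.0075 + 0.0357 + 0.0204 + 0.00336 + 0.0136 = 0.08056 → 0.081.

0.081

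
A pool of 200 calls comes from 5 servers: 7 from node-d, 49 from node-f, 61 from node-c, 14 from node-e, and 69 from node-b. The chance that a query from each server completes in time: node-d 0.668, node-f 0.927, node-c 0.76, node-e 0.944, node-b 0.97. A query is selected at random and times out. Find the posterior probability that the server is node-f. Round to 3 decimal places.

Taking complements, P(timeout | each) = node-d 0.332, node-f 0.073, node-c 0.24, node-e 0.056, node-b 0.03.
Unnormalized posteriors (prior × likelihood):
  node-d: 0.035 × 0.332 = 0.01162
  node-f: 0.245 × 0.073 = 0.017885
  node-c: 0.305 × 0.24 = 0.0732
  node-e: 0.07 × 0.056 = 0.00392
  node-b: 0.345 × 0.03 = 0.01035
Normalizing constant = 0.116975.
P(node-f | evidence) = 0.017885 / 0.116975 ≈ 0.153.

0.153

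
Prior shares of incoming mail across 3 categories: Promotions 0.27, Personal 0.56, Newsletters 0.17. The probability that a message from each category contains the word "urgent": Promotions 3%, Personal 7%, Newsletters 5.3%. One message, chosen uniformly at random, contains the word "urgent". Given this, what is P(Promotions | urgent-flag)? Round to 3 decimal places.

0.144

Prior × likelihood for each hypothesis:
  Promotions: 0.27 × 0.03 = 0.0081
  Personal: 0.56 × 0.07 = 0.0392
  Newsletters: 0.17 × 0.053 = 0.00901
Normalizing constant = 0.05631.
P(Promotions | evidence) = 0.0081 / 0.05631 ≈ 0.144.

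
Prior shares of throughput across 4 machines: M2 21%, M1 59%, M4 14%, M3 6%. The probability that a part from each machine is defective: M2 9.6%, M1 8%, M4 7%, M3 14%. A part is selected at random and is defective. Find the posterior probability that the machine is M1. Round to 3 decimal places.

Unnormalized posteriors (prior × likelihood):
  M2: 0.21 × 0.096 = 0.02016
  M1: 0.59 × 0.08 = 0.0472
  M4: 0.14 × 0.07 = 0.0098
  M3: 0.06 × 0.14 = 0.0084
Sum = 0.08556.
P(M1 | evidence) = 0.0472 / 0.08556 ≈ 0.552.

0.552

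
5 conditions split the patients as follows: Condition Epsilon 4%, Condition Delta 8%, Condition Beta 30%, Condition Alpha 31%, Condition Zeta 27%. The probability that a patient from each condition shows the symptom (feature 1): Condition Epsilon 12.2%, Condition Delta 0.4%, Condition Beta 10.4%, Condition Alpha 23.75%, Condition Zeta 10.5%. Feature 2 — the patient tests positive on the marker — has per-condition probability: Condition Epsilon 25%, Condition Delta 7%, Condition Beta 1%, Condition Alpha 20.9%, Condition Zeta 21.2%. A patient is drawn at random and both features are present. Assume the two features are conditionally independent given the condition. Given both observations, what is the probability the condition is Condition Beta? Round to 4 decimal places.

0.0136

Compute prior × likelihood for every hypothesis:
  Condition Epsilon: 0.04 × 0.122 × 0.25 = 0.00122
  Condition Delta: 0.08 × 0.004 × 0.07 = 0.0000224
  Condition Beta: 0.3 × 0.104 × 0.01 = 0.000312
  Condition Alpha: 0.31 × 0.2375 × 0.209 = 0.015387625
  Condition Zeta: 0.27 × 0.105 × 0.212 = 0.0060102
Sum = 0.022952225.
P(Condition Beta | evidence) = 0.000312 / 0.022952225 ≈ 0.0136.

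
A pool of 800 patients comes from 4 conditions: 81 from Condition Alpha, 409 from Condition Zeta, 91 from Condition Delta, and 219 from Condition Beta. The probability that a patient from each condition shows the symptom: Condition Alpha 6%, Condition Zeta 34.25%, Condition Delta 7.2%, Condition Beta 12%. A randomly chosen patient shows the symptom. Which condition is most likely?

Unnormalized posteriors (prior × likelihood):
  Condition Alpha: 0.10125 × 0.06 = 0.006075
  Condition Zeta: 0.51125 × 0.3425 = 0.175103125
  Condition Delta: 0.11375 × 0.072 = 0.00819
  Condition Beta: 0.27375 × 0.12 = 0.03285
Total = 0.222218125.
Largest term belongs to Condition Zeta, so Condition Zeta is most probable.

Condition Zeta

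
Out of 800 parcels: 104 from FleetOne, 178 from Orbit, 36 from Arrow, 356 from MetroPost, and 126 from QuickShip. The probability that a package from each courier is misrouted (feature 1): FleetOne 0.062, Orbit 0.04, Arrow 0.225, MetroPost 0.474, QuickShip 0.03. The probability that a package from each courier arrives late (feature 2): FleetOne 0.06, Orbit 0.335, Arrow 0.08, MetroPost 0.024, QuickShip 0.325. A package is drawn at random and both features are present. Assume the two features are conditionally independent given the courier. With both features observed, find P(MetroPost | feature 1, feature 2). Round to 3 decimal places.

0.466

Prior × likelihood for each hypothesis:
  FleetOne: 0.13 × 0.062 × 0.06 = 0.0004836
  Orbit: 0.2225 × 0.04 × 0.335 = 0.0029815
  Arrow: 0.045 × 0.225 × 0.08 = 0.00081
  MetroPost: 0.445 × 0.474 × 0.024 = 0.00506232
  QuickShip: 0.1575 × 0.03 × 0.325 = 0.001535625
Normalizing constant = 0.010873045.
P(MetroPost | evidence) = 0.00506232 / 0.010873045 ≈ 0.466.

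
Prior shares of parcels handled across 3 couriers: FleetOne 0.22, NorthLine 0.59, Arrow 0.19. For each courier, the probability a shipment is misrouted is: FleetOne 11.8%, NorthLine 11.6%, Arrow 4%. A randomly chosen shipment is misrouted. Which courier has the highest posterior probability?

Unnormalized posteriors (prior × likelihood):
  FleetOne: 0.22 × 0.118 = 0.02596
  NorthLine: 0.59 × 0.116 = 0.06844
  Arrow: 0.19 × 0.04 = 0.0076
Sum = 0.102.
Largest term belongs to NorthLine, so NorthLine is most probable.

NorthLine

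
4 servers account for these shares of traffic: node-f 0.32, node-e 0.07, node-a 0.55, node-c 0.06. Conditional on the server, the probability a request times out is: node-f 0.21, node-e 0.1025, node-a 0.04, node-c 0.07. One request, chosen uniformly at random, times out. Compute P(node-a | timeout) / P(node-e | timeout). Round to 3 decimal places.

3.066

By Bayes' rule, posterior ∝ prior × likelihood:
  node-f: 0.32 × 0.21 = 0.0672
  node-e: 0.07 × 0.1025 = 0.007175
  node-a: 0.55 × 0.04 = 0.022
  node-c: 0.06 × 0.07 = 0.0042
Sum = 0.100575.
The ratio is 0.022 / 0.007175 (the normalizer cancels) = 3.066.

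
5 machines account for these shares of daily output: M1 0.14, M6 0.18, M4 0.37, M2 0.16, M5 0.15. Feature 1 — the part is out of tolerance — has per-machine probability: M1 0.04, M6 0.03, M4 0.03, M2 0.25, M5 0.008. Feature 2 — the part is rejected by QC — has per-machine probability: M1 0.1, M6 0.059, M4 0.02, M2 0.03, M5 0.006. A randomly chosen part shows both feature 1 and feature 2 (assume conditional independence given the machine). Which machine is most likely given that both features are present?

Compute prior × likelihood for every hypothesis:
  M1: 0.14 × 0.04 × 0.1 = 0.00056
  M6: 0.18 × 0.03 × 0.059 = 0.0003186
  M4: 0.37 × 0.03 × 0.02 = 0.000222
  M2: 0.16 × 0.25 × 0.03 = 0.0012
  M5: 0.15 × 0.008 × 0.006 = 0.0000072
Normalizing constant = 0.0023078.
Largest term belongs to M2, so M2 is most probable.

M2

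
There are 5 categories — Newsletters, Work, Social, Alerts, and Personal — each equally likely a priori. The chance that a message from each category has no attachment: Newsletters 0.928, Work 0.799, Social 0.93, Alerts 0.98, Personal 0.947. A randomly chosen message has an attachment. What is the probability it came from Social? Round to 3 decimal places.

Taking complements, P(attachment | each) = Newsletters 0.072, Work 0.201, Social 0.07, Alerts 0.02, Personal 0.053.
Since the prior is uniform, the posterior is proportional to the likelihood:
  Newsletters: 0.072
  Work: 0.201
  Social: 0.07
  Alerts: 0.02
  Personal: 0.053
Sum = 0.416.
P(Social | evidence) = 0.07 / 0.416 ≈ 0.168.

0.168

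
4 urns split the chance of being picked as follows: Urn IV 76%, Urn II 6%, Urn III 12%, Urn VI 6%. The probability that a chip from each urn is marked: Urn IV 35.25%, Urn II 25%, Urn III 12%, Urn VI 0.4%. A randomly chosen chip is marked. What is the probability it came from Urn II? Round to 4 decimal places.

0.0504

Compute prior × likelihood for every hypothesis:
  Urn IV: 0.76 × 0.3525 = 0.2679
  Urn II: 0.06 × 0.25 = 0.015
  Urn III: 0.12 × 0.12 = 0.0144
  Urn VI: 0.06 × 0.004 = 0.00024
Sum = 0.29754.
P(Urn II | evidence) = 0.015 / 0.29754 ≈ 0.0504.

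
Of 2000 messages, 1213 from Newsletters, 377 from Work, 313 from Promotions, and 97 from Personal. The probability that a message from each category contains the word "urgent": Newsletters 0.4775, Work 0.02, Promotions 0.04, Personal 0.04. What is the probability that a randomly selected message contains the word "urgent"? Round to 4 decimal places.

0.3016

Prior × likelihood for each hypothesis:
  Newsletters: 0.6065 × 0.4775 = 0.28960375
  Work: 0.1885 × 0.02 = 0.00377
  Promotions: 0.1565 × 0.04 = 0.00626
  Personal: 0.0485 × 0.04 = 0.00194
P(urgent-flag) = 0.28960375 + 0.00377 + 0.00626 + 0.00194 = 0.30157375 → 0.3016.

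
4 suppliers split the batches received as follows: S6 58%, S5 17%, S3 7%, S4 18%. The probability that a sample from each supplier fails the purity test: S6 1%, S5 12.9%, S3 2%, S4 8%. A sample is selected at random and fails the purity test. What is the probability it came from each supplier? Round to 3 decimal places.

S6 0.133, S5 0.504, S3 0.032, S4 0.331

Prior × likelihood for each hypothesis:
  S6: 0.58 × 0.01 = 0.0058
  S5: 0.17 × 0.129 = 0.02193
  S3: 0.07 × 0.02 = 0.0014
  S4: 0.18 × 0.08 = 0.0144
Normalizing constant = 0.04353.
P(S6 | off-spec) = 0.0058/0.04353 ≈ 0.133
P(S5 | off-spec) = 0.02193/0.04353 ≈ 0.504
P(S3 | off-spec) = 0.0014/0.04353 ≈ 0.032
P(S4 | off-spec) = 0.0144/0.04353 ≈ 0.331
(Check: 0.133+0.504+0.032+0.331 = 1.000.)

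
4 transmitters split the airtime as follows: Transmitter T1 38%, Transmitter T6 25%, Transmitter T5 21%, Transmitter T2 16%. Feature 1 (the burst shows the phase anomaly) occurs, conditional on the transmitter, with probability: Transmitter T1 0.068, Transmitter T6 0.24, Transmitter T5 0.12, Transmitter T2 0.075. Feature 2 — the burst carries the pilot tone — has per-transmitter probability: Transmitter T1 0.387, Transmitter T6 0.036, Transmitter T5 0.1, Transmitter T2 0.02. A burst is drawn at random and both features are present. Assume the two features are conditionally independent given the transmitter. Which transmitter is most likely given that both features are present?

Transmitter T1

By Bayes' rule, posterior ∝ prior × likelihood:
  Transmitter T1: 0.38 × 0.068 × 0.387 = 0.01000008
  Transmitter T6: 0.25 × 0.24 × 0.036 = 0.00216
  Transmitter T5: 0.21 × 0.12 × 0.1 = 0.00252
  Transmitter T2: 0.16 × 0.075 × 0.02 = 0.00024
Normalizing constant = 0.01492008.
Largest term belongs to Transmitter T1, so Transmitter T1 is most probable.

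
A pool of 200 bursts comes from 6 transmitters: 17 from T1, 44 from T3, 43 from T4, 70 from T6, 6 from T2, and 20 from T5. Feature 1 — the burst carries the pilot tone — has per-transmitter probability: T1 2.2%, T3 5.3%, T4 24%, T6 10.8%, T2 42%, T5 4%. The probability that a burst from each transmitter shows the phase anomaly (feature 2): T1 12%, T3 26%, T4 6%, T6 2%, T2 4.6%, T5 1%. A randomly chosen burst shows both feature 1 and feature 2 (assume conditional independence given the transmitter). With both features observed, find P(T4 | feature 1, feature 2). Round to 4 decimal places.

Compute prior × likelihood for every hypothesis:
  T1: 0.085 × 0.022 × 0.12 = 0.0002244
  T3: 0.22 × 0.053 × 0.26 = 0.0030316
  T4: 0.215 × 0.24 × 0.06 = 0.003096
  T6: 0.35 × 0.108 × 0.02 = 0.000756
  T2: 0.03 × 0.42 × 0.046 = 0.0005796
  T5: 0.1 × 0.04 × 0.01 = 0.00004
Sum = 0.0077276.
P(T4 | evidence) = 0.003096 / 0.0077276 ≈ 0.4006.

0.4006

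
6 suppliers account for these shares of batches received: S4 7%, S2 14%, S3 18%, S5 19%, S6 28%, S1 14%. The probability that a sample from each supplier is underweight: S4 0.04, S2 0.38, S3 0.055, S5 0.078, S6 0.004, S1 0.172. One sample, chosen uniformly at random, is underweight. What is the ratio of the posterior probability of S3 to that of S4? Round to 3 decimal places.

Unnormalized posteriors (prior × likelihood):
  S4: 0.07 × 0.04 = 0.0028
  S2: 0.14 × 0.38 = 0.0532
  S3: 0.18 × 0.055 = 0.0099
  S5: 0.19 × 0.078 = 0.01482
  S6: 0.28 × 0.004 = 0.00112
  S1: 0.14 × 0.172 = 0.02408
Total = 0.10592.
The ratio is 0.0099 / 0.0028 (the normalizer cancels) = 3.536.

3.536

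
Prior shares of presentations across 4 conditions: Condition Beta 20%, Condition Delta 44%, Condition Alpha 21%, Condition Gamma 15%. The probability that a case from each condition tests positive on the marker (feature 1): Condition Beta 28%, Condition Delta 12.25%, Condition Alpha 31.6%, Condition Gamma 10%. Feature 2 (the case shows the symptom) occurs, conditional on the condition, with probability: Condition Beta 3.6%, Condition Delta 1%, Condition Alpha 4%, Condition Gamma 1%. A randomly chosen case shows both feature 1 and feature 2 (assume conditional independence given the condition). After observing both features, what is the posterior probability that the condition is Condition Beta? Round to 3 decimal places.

0.376

Unnormalized posteriors (prior × likelihood):
  Condition Beta: 0.2 × 0.28 × 0.036 = 0.002016
  Condition Delta: 0.44 × 0.1225 × 0.01 = 0.000539
  Condition Alpha: 0.21 × 0.316 × 0.04 = 0.0026544
  Condition Gamma: 0.15 × 0.1 × 0.01 = 0.00015
Normalizing constant = 0.0053594.
P(Condition Beta | evidence) = 0.002016 / 0.0053594 ≈ 0.376.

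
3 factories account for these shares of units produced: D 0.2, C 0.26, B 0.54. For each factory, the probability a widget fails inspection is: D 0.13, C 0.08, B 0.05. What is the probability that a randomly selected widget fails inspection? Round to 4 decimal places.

0.0738

By Bayes' rule, posterior ∝ prior × likelihood:
  D: 0.2 × 0.13 = 0.026
  C: 0.26 × 0.08 = 0.0208
  B: 0.54 × 0.05 = 0.027
P(nonconforming) = 0.026 + 0.0208 + 0.027 = 0.0738 → 0.0738.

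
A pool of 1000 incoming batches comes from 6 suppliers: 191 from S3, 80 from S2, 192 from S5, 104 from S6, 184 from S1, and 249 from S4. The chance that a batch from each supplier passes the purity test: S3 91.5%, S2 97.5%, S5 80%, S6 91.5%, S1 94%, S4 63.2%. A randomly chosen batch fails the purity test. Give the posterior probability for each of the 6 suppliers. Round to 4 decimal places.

Taking complements, P(off-spec | each) = S3 0.085, S2 0.025, S5 0.2, S6 0.085, S1 0.06, S4 0.368.
Prior × likelihood for each hypothesis:
  S3: 0.191 × 0.085 = 0.016235
  S2: 0.08 × 0.025 = 0.002
  S5: 0.192 × 0.2 = 0.0384
  S6: 0.104 × 0.085 = 0.00884
  S1: 0.184 × 0.06 = 0.01104
  S4: 0.249 × 0.368 = 0.091632
Normalizing constant = 0.168147.
P(S3 | off-spec) = 0.016235/0.168147 ≈ 0.0966
P(S2 | off-spec) = 0.002/0.168147 ≈ 0.0119
P(S5 | off-spec) = 0.0384/0.168147 ≈ 0.2284
P(S6 | off-spec) = 0.00884/0.168147 ≈ 0.0526
P(S1 | off-spec) = 0.01104/0.168147 ≈ 0.0657
P(S4 | off-spec) = 0.091632/0.168147 ≈ 0.5450

S3 0.0966, S2 0.0119, S5 0.2284, S6 0.0526, S1 0.0657, S4 0.5450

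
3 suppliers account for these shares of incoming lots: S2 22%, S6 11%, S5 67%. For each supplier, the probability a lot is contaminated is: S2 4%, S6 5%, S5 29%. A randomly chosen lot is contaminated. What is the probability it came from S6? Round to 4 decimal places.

0.0264

Unnormalized posteriors (prior × likelihood):
  S2: 0.22 × 0.04 = 0.0088
  S6: 0.11 × 0.05 = 0.0055
  S5: 0.67 × 0.29 = 0.1943
Sum = 0.2086.
P(S6 | evidence) = 0.0055 / 0.2086 ≈ 0.0264.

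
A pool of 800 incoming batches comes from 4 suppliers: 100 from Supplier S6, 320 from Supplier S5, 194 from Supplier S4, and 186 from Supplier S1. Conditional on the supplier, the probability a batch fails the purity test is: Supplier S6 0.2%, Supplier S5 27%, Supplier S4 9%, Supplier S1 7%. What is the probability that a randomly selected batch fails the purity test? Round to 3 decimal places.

0.146

Compute prior × likelihood for every hypothesis:
  Supplier S6: 0.125 × 0.002 = 0.00025
  Supplier S5: 0.4 × 0.27 = 0.108
  Supplier S4: 0.2425 × 0.09 = 0.021825
  Supplier S1: 0.2325 × 0.07 = 0.016275
P(off-spec) = 0.00025 + 0.108 + 0.021825 + 0.016275 = 0.14635 → 0.146.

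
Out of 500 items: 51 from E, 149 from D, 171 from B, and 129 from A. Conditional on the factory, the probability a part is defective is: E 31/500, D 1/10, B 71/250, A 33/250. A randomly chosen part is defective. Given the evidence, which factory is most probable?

By Bayes' rule, posterior ∝ prior × likelihood:
  E: 0.102 × 0.062 = 0.006324
  D: 0.298 × 0.1 = 0.0298
  B: 0.342 × 0.284 = 0.097128
  A: 0.258 × 0.132 = 0.034056
Sum = 0.167308.
Largest term belongs to B, so B is most probable.

B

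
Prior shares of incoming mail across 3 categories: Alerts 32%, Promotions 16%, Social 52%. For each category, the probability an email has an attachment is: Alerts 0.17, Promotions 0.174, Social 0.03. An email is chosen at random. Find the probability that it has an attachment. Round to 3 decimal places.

Unnormalized posteriors (prior × likelihood):
  Alerts: 0.32 × 0.17 = 0.0544
  Promotions: 0.16 × 0.174 = 0.02784
  Social: 0.52 × 0.03 = 0.0156
P(attachment) = 0.0544 + 0.02784 + 0.0156 = 0.09784 → 0.098.

0.098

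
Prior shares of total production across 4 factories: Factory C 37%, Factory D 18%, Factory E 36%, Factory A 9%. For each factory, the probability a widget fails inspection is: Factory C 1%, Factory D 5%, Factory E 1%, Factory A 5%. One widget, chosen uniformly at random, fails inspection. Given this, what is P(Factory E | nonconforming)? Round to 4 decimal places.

Prior × likelihood for each hypothesis:
  Factory C: 0.37 × 0.01 = 0.0037
  Factory D: 0.18 × 0.05 = 0.009
  Factory E: 0.36 × 0.01 = 0.0036
  Factory A: 0.09 × 0.05 = 0.0045
Normalizing constant = 0.0208.
P(Factory E | evidence) = 0.0036 / 0.0208 ≈ 0.1731.

0.1731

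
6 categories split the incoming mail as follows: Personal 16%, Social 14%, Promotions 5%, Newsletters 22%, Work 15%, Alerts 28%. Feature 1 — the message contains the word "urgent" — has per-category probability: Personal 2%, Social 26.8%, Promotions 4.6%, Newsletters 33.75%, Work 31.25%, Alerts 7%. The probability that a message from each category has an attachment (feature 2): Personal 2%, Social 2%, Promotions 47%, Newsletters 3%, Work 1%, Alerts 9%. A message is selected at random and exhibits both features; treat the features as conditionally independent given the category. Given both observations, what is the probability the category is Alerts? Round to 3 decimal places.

Compute prior × likelihood for every hypothesis:
  Personal: 0.16 × 0.02 × 0.02 = 0.000064
  Social: 0.14 × 0.268 × 0.02 = 0.0007504
  Promotions: 0.05 × 0.046 × 0.47 = 0.001081
  Newsletters: 0.22 × 0.3375 × 0.03 = 0.0022275
  Work: 0.15 × 0.3125 × 0.01 = 0.00046875
  Alerts: 0.28 × 0.07 × 0.09 = 0.001764
Total = 0.00635565.
P(Alerts | evidence) = 0.001764 / 0.00635565 ≈ 0.278.

0.278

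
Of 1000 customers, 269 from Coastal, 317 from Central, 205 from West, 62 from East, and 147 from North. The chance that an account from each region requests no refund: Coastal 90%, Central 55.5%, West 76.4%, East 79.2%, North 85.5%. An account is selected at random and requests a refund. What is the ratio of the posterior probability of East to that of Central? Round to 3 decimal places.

0.091

Taking complements, P(refund | each) = Coastal 0.1, Central 0.445, West 0.236, East 0.208, North 0.145.
Prior × likelihood for each hypothesis:
  Coastal: 0.269 × 0.1 = 0.0269
  Central: 0.317 × 0.445 = 0.141065
  West: 0.205 × 0.236 = 0.04838
  East: 0.062 × 0.208 = 0.012896
  North: 0.147 × 0.145 = 0.021315
Sum = 0.250556.
The ratio is 0.012896 / 0.141065 (the normalizer cancels) = 0.091.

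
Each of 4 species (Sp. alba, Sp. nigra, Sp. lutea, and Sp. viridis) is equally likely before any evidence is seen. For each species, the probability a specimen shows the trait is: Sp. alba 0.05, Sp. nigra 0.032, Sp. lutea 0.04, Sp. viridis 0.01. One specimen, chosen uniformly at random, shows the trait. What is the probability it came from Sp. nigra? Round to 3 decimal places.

0.242

Since the prior is uniform, the posterior is proportional to the likelihood:
  Sp. alba: 0.05
  Sp. nigra: 0.032
  Sp. lutea: 0.04
  Sp. viridis: 0.01
Normalizing constant = 0.132.
P(Sp. nigra | evidence) = 0.032 / 0.132 ≈ 0.242.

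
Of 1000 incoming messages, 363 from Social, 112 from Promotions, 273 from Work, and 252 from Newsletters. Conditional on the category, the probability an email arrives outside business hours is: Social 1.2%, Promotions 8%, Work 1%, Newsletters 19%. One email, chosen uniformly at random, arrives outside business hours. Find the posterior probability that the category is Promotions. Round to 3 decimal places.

Prior × likelihood for each hypothesis:
  Social: 0.363 × 0.012 = 0.004356
  Promotions: 0.112 × 0.08 = 0.00896
  Work: 0.273 × 0.01 = 0.00273
  Newsletters: 0.252 × 0.19 = 0.04788
Normalizing constant = 0.063926.
P(Promotions | evidence) = 0.00896 / 0.063926 ≈ 0.140.

0.140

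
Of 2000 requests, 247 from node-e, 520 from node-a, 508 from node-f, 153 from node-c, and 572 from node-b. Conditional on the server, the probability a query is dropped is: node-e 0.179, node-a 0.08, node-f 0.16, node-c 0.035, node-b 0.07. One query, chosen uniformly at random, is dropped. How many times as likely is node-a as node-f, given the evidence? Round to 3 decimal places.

Compute prior × likelihood for every hypothesis:
  node-e: 0.1235 × 0.179 = 0.0221065
  node-a: 0.26 × 0.08 = 0.0208
  node-f: 0.254 × 0.16 = 0.04064
  node-c: 0.0765 × 0.035 = 0.0026775
  node-b: 0.286 × 0.07 = 0.02002
Total = 0.106244.
The ratio is 0.0208 / 0.04064 (the normalizer cancels) = 0.512.

0.512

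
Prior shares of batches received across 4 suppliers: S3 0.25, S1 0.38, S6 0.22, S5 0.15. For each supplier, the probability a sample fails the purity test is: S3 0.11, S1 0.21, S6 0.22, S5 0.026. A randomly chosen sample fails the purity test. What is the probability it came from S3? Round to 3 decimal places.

0.172

Unnormalized posteriors (prior × likelihood):
  S3: 0.25 × 0.11 = 0.0275
  S1: 0.38 × 0.21 = 0.0798
  S6: 0.22 × 0.22 = 0.0484
  S5: 0.15 × 0.026 = 0.0039
Total = 0.1596.
P(S3 | evidence) = 0.0275 / 0.1596 ≈ 0.172.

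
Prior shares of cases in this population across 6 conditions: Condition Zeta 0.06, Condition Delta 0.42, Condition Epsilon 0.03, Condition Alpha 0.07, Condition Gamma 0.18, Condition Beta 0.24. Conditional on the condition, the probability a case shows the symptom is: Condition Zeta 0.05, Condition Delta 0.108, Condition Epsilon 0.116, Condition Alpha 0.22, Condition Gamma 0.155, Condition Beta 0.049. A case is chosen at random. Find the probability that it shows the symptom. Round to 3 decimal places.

By Bayes' rule, posterior ∝ prior × likelihood:
  Condition Zeta: 0.06 × 0.05 = 0.003
  Condition Delta: 0.42 × 0.108 = 0.04536
  Condition Epsilon: 0.03 × 0.116 = 0.00348
  Condition Alpha: 0.07 × 0.22 = 0.0154
  Condition Gamma: 0.18 × 0.155 = 0.0279
  Condition Beta: 0.24 × 0.049 = 0.01176
P(symptomatic) = 0.003 + 0.04536 + 0.00348 + 0.0154 + 0.0279 + 0.01176 = 0.1069 → 0.107.

0.107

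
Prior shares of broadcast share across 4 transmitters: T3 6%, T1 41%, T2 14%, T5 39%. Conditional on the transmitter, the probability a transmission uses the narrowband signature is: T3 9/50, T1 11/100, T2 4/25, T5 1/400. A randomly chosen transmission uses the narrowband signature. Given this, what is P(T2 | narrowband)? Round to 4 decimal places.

0.2826

Unnormalized posteriors (prior × likelihood):
  T3: 0.06 × 0.18 = 0.0108
  T1: 0.41 × 0.11 = 0.0451
  T2: 0.14 × 0.16 = 0.0224
  T5: 0.39 × 0.0025 = 0.000975
Normalizing constant = 0.079275.
P(T2 | evidence) = 0.0224 / 0.079275 ≈ 0.2826.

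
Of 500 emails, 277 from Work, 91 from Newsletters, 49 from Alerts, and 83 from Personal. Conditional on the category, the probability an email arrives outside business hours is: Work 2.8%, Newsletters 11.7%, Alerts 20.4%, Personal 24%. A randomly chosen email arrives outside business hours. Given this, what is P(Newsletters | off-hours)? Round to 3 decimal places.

Prior × likelihood for each hypothesis:
  Work: 0.554 × 0.028 = 0.015512
  Newsletters: 0.182 × 0.117 = 0.021294
  Alerts: 0.098 × 0.204 = 0.019992
  Personal: 0.166 × 0.24 = 0.03984
Normalizing constant = 0.096638.
P(Newsletters | evidence) = 0.021294 / 0.096638 ≈ 0.220.

0.220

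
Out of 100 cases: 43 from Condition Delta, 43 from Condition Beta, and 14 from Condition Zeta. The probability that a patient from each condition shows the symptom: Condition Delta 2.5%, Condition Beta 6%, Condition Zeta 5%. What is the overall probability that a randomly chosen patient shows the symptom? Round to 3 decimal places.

Unnormalized posteriors (prior × likelihood):
  Condition Delta: 0.43 × 0.025 = 0.01075
  Condition Beta: 0.43 × 0.06 = 0.0258
  Condition Zeta: 0.14 × 0.05 = 0.007
P(symptomatic) = 0.01075 + 0.0258 + 0.007 = 0.04355 → 0.044.

0.044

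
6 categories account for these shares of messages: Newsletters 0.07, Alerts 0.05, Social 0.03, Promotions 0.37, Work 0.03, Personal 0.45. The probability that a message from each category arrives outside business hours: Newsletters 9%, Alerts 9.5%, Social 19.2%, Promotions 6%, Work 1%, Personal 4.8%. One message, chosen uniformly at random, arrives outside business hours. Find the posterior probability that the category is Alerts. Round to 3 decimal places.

0.078

Unnormalized posteriors (prior × likelihood):
  Newsletters: 0.07 × 0.09 = 0.0063
  Alerts: 0.05 × 0.095 = 0.00475
  Social: 0.03 × 0.192 = 0.00576
  Promotions: 0.37 × 0.06 = 0.0222
  Work: 0.03 × 0.01 = 0.0003
  Personal: 0.45 × 0.048 = 0.0216
Sum = 0.06091.
P(Alerts | evidence) = 0.00475 / 0.06091 ≈ 0.078.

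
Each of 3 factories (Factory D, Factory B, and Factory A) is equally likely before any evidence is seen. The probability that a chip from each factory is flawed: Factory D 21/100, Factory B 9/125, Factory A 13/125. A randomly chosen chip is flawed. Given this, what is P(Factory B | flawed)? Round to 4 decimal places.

Since the prior is uniform, the posterior is proportional to the likelihood:
  Factory D: 0.21
  Factory B: 0.072
  Factory A: 0.104
Total = 0.386.
P(Factory B | evidence) = 0.072 / 0.386 ≈ 0.1865.

0.1865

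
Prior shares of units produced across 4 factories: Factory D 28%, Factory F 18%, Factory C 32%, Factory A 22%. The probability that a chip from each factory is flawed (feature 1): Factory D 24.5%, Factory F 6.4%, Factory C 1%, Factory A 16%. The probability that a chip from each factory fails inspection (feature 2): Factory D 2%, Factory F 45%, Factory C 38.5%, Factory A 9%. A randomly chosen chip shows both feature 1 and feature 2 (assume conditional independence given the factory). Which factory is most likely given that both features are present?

Factory F

By Bayes' rule, posterior ∝ prior × likelihood:
  Factory D: 0.28 × 0.245 × 0.02 = 0.001372
  Factory F: 0.18 × 0.064 × 0.45 = 0.005184
  Factory C: 0.32 × 0.01 × 0.385 = 0.001232
  Factory A: 0.22 × 0.16 × 0.09 = 0.003168
Total = 0.010956.
Largest term belongs to Factory F, so Factory F is most probable.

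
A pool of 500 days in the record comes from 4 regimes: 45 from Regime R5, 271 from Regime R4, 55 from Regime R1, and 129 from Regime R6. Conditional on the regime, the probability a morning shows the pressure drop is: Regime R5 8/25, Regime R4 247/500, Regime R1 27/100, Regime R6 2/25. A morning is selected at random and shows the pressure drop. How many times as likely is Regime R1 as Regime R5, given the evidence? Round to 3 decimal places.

1.031

Compute prior × likelihood for every hypothesis:
  Regime R5: 0.09 × 0.32 = 0.0288
  Regime R4: 0.542 × 0.494 = 0.267748
  Regime R1: 0.11 × 0.27 = 0.0297
  Regime R6: 0.258 × 0.08 = 0.02064
Sum = 0.346888.
The ratio is 0.0297 / 0.0288 (the normalizer cancels) = 1.031.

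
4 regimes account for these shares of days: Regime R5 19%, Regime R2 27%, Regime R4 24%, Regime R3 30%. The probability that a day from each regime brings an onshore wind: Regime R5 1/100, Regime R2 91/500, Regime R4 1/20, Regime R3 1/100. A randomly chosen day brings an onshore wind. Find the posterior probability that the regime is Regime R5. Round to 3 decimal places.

By Bayes' rule, posterior ∝ prior × likelihood:
  Regime R5: 0.19 × 0.01 = 0.0019
  Regime R2: 0.27 × 0.182 = 0.04914
  Regime R4: 0.24 × 0.05 = 0.012
  Regime R3: 0.3 × 0.01 = 0.003
Normalizing constant = 0.06604.
P(Regime R5 | evidence) = 0.0019 / 0.06604 ≈ 0.029.

0.029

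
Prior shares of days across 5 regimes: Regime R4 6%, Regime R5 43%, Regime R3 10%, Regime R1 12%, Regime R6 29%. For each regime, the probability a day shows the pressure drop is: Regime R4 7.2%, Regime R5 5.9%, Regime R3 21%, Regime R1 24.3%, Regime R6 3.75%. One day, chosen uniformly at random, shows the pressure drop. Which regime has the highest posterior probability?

Regime R1

Prior × likelihood for each hypothesis:
  Regime R4: 0.06 × 0.072 = 0.00432
  Regime R5: 0.43 × 0.059 = 0.02537
  Regime R3: 0.1 × 0.21 = 0.021
  Regime R1: 0.12 × 0.243 = 0.02916
  Regime R6: 0.29 × 0.0375 = 0.010875
Normalizing constant = 0.090725.
Largest term belongs to Regime R1, so Regime R1 is most probable.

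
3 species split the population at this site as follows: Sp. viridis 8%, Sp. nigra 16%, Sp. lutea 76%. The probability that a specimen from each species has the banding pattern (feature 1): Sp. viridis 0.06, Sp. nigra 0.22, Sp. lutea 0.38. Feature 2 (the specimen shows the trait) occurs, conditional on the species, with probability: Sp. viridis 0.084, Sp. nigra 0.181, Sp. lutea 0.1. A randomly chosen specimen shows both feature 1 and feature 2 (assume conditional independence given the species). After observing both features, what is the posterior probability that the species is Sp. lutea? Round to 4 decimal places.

0.8100

By Bayes' rule, posterior ∝ prior × likelihood:
  Sp. viridis: 0.08 × 0.06 × 0.084 = 0.0004032
  Sp. nigra: 0.16 × 0.22 × 0.181 = 0.0063712
  Sp. lutea: 0.76 × 0.38 × 0.1 = 0.02888
Normalizing constant = 0.0356544.
P(Sp. lutea | evidence) = 0.02888 / 0.0356544 ≈ 0.8100.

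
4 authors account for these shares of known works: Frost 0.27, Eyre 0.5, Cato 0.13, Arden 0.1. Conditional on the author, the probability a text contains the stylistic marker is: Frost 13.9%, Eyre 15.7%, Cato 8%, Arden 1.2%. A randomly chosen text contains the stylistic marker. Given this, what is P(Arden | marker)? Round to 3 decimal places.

Prior × likelihood for each hypothesis:
  Frost: 0.27 × 0.139 = 0.03753
  Eyre: 0.5 × 0.157 = 0.0785
  Cato: 0.13 × 0.08 = 0.0104
  Arden: 0.1 × 0.012 = 0.0012
Sum = 0.12763.
P(Arden | evidence) = 0.0012 / 0.12763 ≈ 0.009.

0.009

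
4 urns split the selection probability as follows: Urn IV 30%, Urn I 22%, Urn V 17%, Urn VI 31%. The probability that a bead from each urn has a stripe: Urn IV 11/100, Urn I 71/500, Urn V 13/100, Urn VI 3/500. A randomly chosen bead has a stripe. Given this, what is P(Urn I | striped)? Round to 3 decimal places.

0.354

Unnormalized posteriors (prior × likelihood):
  Urn IV: 0.3 × 0.11 = 0.033
  Urn I: 0.22 × 0.142 = 0.03124
  Urn V: 0.17 × 0.13 = 0.0221
  Urn VI: 0.31 × 0.006 = 0.00186
Sum = 0.0882.
P(Urn I | evidence) = 0.03124 / 0.0882 ≈ 0.354.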